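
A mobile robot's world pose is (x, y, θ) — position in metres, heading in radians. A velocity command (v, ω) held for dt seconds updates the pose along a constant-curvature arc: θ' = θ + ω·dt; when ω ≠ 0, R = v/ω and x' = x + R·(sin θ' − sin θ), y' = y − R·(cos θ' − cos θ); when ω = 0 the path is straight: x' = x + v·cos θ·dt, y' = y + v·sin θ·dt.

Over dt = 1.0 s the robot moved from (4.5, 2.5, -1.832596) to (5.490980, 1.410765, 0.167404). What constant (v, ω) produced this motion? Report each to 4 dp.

Δθ = 0.167404 − -1.832596 = 2.000000
ω = Δθ/dt = 2.000000/1.0 = 2.0000
R = −Δy/(cos θ' − cos θ) = 0.8750
v = R·ω = 0.8750·2.0000 = 1.7500

v = 1.7500, ω = 2.0000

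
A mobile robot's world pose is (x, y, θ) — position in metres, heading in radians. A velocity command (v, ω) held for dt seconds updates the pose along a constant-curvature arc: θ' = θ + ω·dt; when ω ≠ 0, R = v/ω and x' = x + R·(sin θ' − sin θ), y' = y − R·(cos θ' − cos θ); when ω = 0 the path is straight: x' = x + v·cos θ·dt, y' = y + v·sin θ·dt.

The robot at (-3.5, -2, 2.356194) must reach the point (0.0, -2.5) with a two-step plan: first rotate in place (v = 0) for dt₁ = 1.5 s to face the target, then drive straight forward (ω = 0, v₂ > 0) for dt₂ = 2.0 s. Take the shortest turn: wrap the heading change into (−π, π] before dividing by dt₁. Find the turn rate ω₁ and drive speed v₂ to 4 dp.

ω₁ = -1.6654, v₂ = 1.7678

heading to target = atan2(-2.5−-2, 0−-3.5) = -0.1419
Δθ = wrap(-0.1419 − 2.3562) = -2.4981; ω₁ = Δθ/dt₁ = -1.6654
distance = √((0−-3.5)² + (-2.5−-2)²) = 3.5355; v₂ = distance/dt₂ = 1.7678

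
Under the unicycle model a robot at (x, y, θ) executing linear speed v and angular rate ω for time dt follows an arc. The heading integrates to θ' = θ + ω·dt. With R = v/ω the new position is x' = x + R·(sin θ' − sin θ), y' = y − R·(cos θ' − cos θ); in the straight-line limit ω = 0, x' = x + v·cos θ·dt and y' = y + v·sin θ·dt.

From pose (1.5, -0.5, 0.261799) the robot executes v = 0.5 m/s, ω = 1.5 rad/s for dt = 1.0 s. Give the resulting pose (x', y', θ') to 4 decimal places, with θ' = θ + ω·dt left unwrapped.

θ' = 0.2618 + 1.5·1.0 = 1.7618
R = v/ω = 0.5/1.5 = 0.3333
x' = 1.5 + 0.3333·(sin 1.7618 − sin 0.2618) = 1.7410
y' = -0.5 − 0.3333·(cos 1.7618 − cos 0.2618) = -0.1147

(1.7410, -0.1147, 1.7618)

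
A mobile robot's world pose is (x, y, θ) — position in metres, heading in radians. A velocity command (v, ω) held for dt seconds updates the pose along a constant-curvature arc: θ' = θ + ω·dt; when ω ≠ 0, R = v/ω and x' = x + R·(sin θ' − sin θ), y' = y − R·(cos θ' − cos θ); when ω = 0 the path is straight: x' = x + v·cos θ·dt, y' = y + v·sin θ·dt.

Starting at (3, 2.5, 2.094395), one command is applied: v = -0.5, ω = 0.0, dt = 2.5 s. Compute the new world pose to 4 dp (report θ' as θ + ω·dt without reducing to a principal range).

θ' = 2.0944 + 0.0·2.5 = 2.0944
ω = 0 → straight: x' = 3 + -0.5·cos(2.0944)·2.5 = 3.6250
y' = 2.5 + -0.5·sin(2.0944)·2.5 = 1.4175

(3.6250, 1.4175, 2.0944)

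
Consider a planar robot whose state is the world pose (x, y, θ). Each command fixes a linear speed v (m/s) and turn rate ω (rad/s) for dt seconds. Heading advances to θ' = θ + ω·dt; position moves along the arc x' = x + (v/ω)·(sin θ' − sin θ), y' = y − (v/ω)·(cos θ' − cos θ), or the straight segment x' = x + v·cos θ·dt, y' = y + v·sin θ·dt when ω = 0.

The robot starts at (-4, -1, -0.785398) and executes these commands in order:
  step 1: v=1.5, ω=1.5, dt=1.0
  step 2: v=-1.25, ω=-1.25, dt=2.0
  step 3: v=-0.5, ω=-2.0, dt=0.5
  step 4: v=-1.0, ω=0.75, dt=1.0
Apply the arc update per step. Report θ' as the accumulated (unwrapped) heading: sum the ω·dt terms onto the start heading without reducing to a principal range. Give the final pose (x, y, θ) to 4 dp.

step 1: θ'=0.7146 (R=1.0000) → pose (-2.6376, -1.0482, 0.7146)
step 2: θ'=-1.7854 (R=1.0000) → pose (-4.2700, -0.0799, -1.7854)
step 3: θ'=-2.7854 (R=0.2500) → pose (-4.1129, 0.1011, -2.7854)
step 4: θ'=-2.0354 (R=-1.3333) → pose (-3.3858, 0.7534, -2.0354)

(-3.3858, 0.7534, -2.0354)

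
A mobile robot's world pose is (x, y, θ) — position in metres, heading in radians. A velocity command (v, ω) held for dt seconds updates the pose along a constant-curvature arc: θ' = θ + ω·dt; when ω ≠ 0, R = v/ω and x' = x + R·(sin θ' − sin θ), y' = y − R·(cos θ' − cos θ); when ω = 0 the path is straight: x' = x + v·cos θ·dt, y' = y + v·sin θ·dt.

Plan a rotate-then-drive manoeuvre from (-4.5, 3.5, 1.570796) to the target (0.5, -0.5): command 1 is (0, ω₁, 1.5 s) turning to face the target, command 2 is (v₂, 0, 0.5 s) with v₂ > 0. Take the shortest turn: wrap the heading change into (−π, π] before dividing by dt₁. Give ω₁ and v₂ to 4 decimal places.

ω₁ = -1.4970, v₂ = 12.8062

heading to target = atan2(-0.5−3.5, 0.5−-4.5) = -0.6747
Δθ = wrap(-0.6747 − 1.5708) = -2.2455; ω₁ = Δθ/dt₁ = -1.4970
distance = √((0.5−-4.5)² + (-0.5−3.5)²) = 6.4031; v₂ = distance/dt₂ = 12.8062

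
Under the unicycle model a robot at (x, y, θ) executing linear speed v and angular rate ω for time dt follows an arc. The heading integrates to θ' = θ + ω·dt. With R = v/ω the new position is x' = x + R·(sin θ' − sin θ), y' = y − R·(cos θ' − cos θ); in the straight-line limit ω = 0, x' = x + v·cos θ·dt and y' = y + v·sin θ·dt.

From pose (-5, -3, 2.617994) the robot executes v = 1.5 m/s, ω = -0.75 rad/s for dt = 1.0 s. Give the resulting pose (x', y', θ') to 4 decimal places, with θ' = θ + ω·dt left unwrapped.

(-5.9123, -1.8536, 1.8680)

θ' = 2.6180 + -0.75·1.0 = 1.8680
R = v/ω = 1.5/-0.75 = -2.0000
x' = -5 + -2.0000·(sin 1.8680 − sin 2.6180) = -5.9123
y' = -3 − -2.0000·(cos 1.8680 − cos 2.6180) = -1.8536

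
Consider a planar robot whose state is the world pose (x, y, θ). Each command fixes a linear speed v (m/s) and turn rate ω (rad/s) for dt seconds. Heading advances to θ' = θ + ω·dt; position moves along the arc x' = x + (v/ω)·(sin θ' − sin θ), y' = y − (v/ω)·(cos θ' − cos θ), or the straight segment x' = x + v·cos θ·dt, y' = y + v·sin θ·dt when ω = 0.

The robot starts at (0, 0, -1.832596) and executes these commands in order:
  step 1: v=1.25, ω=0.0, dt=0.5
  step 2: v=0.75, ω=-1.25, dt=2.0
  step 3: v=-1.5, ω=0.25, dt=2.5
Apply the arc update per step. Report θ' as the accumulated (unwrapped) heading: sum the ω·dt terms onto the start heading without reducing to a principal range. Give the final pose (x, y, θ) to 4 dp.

step 1: θ'=-1.8326 (straight) → pose (-0.1618, -0.6037, -1.8326)
step 2: θ'=-4.3326 (R=-0.6000) → pose (-1.2986, -0.6708, -4.3326)
step 3: θ'=-3.7076 (R=-6.0000) → pose (1.0563, -3.5108, -3.7076)

(1.0563, -3.5108, -3.7076)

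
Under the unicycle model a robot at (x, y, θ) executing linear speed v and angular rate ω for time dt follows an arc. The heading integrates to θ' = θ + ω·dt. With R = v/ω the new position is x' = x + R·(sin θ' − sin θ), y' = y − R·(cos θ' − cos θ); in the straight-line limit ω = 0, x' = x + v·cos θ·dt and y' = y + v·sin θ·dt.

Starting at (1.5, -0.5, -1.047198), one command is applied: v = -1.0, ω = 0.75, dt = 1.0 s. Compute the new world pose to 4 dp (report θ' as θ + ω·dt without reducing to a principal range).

θ' = -1.0472 + 0.75·1.0 = -0.2972
R = v/ω = -1.0/0.75 = -1.3333
x' = 1.5 + -1.3333·(sin -0.2972 − sin -1.0472) = 0.7358
y' = -0.5 − -1.3333·(cos -0.2972 − cos -1.0472) = 0.1082

(0.7358, 0.1082, -0.2972)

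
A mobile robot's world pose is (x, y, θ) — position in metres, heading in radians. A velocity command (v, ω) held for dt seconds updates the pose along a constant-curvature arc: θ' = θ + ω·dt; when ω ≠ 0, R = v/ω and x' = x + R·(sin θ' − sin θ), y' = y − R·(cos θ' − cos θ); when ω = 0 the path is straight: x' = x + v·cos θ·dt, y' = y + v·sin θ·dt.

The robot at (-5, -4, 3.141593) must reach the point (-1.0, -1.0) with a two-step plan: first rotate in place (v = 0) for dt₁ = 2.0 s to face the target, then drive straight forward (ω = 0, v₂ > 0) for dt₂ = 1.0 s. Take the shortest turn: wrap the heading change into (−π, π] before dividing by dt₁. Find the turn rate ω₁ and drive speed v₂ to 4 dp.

heading to target = atan2(-1−-4, -1−-5) = 0.6435
Δθ = wrap(0.6435 − 3.1416) = -2.4981; ω₁ = Δθ/dt₁ = -1.2490
distance = √((-1−-5)² + (-1−-4)²) = 5.0000; v₂ = distance/dt₂ = 5.0000

ω₁ = -1.2490, v₂ = 5.0000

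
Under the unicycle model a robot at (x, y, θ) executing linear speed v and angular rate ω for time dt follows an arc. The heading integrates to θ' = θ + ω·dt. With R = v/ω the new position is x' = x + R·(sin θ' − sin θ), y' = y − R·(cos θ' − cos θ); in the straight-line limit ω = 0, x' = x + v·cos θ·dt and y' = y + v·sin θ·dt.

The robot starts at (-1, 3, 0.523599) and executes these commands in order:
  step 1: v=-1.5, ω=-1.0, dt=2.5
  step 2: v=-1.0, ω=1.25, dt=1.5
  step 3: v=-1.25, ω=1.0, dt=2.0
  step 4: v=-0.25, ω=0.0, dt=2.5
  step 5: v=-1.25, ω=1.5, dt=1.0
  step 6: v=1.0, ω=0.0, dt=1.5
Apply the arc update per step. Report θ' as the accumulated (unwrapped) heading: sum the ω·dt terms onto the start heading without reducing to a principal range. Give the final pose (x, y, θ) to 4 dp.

step 1: θ'=-1.9764 (R=1.5000) → pose (-3.1283, 4.8909, -1.9764)
step 2: θ'=-0.1014 (R=-0.8000) → pose (-3.7824, 6.0024, -0.1014)
step 3: θ'=1.8986 (R=-1.2500) → pose (-5.0924, 4.3564, 1.8986)
step 4: θ'=1.8986 (straight) → pose (-4.8912, 3.7647, 1.8986)
step 5: θ'=3.3986 (R=-0.8333) → pose (-3.8904, 3.2270, 3.3986)
step 6: θ'=3.3986 (straight) → pose (-5.3411, 2.8458, 3.3986)

(-5.3411, 2.8458, 3.3986)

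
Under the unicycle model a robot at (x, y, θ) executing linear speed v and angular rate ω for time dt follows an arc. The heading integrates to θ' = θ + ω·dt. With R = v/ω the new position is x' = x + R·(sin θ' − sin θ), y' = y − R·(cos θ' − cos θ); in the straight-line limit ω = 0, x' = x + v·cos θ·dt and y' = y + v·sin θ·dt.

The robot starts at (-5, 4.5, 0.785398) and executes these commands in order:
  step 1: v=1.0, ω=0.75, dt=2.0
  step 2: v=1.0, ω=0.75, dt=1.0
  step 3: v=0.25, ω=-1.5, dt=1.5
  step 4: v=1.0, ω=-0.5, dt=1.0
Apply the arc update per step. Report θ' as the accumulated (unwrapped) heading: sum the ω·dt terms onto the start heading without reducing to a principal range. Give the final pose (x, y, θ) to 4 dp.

step 1: θ'=2.2854 (R=1.3333) → pose (-4.9357, 6.3166, 2.2854)
step 2: θ'=3.0354 (R=1.3333) → pose (-5.8015, 6.7686, 3.0354)
step 3: θ'=0.7854 (R=-0.1667) → pose (-5.9017, 7.0522, 0.7854)
step 4: θ'=0.2854 (R=-2.0000) → pose (-5.0505, 7.5571, 0.2854)

(-5.0505, 7.5571, 0.2854)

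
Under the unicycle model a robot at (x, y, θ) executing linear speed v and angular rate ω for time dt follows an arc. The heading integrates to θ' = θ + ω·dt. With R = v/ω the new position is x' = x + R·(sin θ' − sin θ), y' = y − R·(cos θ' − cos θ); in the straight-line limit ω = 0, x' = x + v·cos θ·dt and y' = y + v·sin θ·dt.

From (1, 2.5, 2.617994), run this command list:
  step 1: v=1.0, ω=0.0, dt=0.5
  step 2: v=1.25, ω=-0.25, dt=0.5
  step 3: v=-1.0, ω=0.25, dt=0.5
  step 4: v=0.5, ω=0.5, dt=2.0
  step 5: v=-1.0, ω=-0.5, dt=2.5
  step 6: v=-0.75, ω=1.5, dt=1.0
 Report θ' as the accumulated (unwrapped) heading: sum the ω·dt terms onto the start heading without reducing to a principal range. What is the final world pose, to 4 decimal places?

step 1: θ'=2.6180 (straight) → pose (0.5670, 2.7500, 2.6180)
step 2: θ'=2.4930 (R=-5.0000) → pose (0.0466, 3.0955, 2.4930)
step 3: θ'=2.6180 (R=-4.0000) → pose (0.4629, 2.8191, 2.6180)
step 4: θ'=3.6180 (R=1.0000) → pose (-0.4957, 2.8417, 3.6180)
step 5: θ'=2.3680 (R=2.0000) → pose (1.8189, 2.4952, 2.3680)
step 6: θ'=3.8680 (R=-0.5000) → pose (2.5004, 2.4791, 3.8680)

(2.5004, 2.4791, 3.8680)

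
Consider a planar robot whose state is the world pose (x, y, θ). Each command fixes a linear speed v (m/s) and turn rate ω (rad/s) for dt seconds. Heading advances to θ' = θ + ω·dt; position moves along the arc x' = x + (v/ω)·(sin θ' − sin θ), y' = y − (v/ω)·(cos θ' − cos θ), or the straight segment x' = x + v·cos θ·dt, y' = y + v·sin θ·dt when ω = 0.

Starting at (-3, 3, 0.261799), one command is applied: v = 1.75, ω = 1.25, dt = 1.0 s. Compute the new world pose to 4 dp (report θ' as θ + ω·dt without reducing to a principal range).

(-1.9648, 4.2697, 1.5118)

θ' = 0.2618 + 1.25·1.0 = 1.5118
R = v/ω = 1.75/1.25 = 1.4000
x' = -3 + 1.4000·(sin 1.5118 − sin 0.2618) = -1.9648
y' = 3 − 1.4000·(cos 1.5118 − cos 0.2618) = 4.2697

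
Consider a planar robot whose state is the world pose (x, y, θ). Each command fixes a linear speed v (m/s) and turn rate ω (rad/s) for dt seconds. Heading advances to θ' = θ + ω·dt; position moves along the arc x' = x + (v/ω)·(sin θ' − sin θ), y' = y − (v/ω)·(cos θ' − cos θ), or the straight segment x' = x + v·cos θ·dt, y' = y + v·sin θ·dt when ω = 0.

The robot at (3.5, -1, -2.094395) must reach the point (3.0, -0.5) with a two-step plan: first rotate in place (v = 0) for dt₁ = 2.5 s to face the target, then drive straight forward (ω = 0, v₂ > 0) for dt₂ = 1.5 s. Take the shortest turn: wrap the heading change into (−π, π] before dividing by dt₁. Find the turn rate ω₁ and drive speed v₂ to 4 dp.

heading to target = atan2(-0.5−-1, 3−3.5) = 2.3562
Δθ = wrap(2.3562 − -2.0944) = -1.8326; ω₁ = Δθ/dt₁ = -0.7330
distance = √((3−3.5)² + (-0.5−-1)²) = 0.7071; v₂ = distance/dt₂ = 0.4714

ω₁ = -0.7330, v₂ = 0.4714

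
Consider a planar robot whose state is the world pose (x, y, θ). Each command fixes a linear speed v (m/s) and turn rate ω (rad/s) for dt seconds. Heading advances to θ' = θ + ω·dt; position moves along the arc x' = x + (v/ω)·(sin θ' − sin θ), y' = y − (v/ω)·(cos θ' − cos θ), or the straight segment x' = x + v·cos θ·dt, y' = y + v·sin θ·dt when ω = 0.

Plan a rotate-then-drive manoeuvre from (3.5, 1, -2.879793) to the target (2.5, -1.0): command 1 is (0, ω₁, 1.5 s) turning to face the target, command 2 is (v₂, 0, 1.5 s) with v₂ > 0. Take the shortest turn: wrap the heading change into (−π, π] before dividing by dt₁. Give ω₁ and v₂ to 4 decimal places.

ω₁ = 0.5636, v₂ = 1.4907

heading to target = atan2(-1−1, 2.5−3.5) = -2.0344
Δθ = wrap(-2.0344 − -2.8798) = 0.8453; ω₁ = Δθ/dt₁ = 0.5636
distance = √((2.5−3.5)² + (-1−1)²) = 2.2361; v₂ = distance/dt₂ = 1.4907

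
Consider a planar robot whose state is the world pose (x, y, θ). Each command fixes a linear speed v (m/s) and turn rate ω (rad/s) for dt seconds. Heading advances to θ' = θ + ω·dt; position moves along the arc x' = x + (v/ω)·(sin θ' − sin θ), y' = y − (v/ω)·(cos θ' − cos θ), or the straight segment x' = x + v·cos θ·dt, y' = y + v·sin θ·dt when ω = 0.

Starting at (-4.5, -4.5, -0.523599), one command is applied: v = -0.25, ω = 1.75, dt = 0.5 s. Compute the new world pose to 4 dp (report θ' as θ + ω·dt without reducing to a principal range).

θ' = -0.5236 + 1.75·0.5 = 0.3514
R = v/ω = -0.25/1.75 = -0.1429
x' = -4.5 + -0.1429·(sin 0.3514 − sin -0.5236) = -4.6206
y' = -4.5 − -0.1429·(cos 0.3514 − cos -0.5236) = -4.4896

(-4.6206, -4.4896, 0.3514)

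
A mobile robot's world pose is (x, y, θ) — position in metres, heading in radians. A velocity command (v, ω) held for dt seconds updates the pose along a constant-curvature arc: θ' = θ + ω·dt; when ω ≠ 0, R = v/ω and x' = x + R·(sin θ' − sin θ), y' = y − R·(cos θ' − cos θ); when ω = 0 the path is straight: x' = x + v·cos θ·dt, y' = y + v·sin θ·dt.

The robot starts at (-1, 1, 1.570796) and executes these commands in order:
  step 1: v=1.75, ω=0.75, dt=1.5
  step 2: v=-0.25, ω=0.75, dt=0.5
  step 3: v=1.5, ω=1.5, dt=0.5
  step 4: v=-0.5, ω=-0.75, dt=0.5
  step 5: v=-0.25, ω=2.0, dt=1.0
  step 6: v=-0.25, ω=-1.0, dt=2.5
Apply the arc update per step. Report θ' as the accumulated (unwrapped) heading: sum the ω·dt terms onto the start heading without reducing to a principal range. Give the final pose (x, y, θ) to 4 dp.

(-2.3971, 3.5870, 2.9458)

step 1: θ'=2.6958 (R=2.3333) → pose (-2.3273, 3.1053, 2.6958)
step 2: θ'=3.0708 (R=-0.3333) → pose (-2.2071, 3.0735, 3.0708)
step 3: θ'=3.8208 (R=1.0000) → pose (-2.9060, 2.8541, 3.8208)
step 4: θ'=3.4458 (R=0.6667) → pose (-2.6869, 2.9715, 3.4458)
step 5: θ'=5.4458 (R=-0.1250) → pose (-2.6315, 3.1744, 5.4458)
step 6: θ'=2.9458 (R=0.2500) → pose (-2.3971, 3.5870, 2.9458)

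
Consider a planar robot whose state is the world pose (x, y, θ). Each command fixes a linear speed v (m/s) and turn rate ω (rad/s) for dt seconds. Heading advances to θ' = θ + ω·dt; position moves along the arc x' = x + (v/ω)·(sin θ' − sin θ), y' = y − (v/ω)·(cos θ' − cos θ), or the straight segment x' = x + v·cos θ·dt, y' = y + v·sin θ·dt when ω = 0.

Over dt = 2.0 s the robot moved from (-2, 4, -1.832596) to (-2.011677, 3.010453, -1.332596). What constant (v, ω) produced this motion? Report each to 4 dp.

v = 0.5000, ω = 0.2500

Δθ = -1.332596 − -1.832596 = 0.500000
ω = Δθ/dt = 0.500000/2.0 = 0.2500
R = −Δy/(cos θ' − cos θ) = 2.0000
v = R·ω = 2.0000·0.2500 = 0.5000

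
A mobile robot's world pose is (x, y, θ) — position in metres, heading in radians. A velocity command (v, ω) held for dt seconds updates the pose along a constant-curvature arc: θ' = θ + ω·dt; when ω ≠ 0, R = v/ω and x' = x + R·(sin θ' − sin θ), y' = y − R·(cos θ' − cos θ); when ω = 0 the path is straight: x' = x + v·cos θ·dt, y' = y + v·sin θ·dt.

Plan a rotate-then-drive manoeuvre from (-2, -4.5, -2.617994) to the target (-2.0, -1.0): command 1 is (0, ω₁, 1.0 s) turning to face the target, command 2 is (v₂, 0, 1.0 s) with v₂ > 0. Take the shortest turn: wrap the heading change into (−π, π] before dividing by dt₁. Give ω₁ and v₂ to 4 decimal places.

heading to target = atan2(-1−-4.5, -2−-2) = 1.5708
Δθ = wrap(1.5708 − -2.6180) = -2.0944; ω₁ = Δθ/dt₁ = -2.0944
distance = √((-2−-2)² + (-1−-4.5)²) = 3.5000; v₂ = distance/dt₂ = 3.5000

ω₁ = -2.0944, v₂ = 3.5000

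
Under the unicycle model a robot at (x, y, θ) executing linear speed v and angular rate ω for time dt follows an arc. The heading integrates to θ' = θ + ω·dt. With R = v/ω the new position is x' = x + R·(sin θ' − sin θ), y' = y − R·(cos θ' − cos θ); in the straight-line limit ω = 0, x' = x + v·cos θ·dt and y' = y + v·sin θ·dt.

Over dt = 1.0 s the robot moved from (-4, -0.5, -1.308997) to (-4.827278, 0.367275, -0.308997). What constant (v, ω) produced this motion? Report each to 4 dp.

Δθ = -0.308997 − -1.308997 = 1.000000
ω = Δθ/dt = 1.000000/1.0 = 1.0000
R = −Δy/(cos θ' − cos θ) = -1.2500
v = R·ω = -1.2500·1.0000 = -1.2500

v = -1.2500, ω = 1.0000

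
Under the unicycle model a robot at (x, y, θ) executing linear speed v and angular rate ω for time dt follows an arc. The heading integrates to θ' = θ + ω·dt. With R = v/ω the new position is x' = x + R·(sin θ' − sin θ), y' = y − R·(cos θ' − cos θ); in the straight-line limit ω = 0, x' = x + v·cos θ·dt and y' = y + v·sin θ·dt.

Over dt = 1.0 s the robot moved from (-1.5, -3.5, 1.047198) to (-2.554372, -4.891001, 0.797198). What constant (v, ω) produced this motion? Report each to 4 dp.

Δθ = 0.797198 − 1.047198 = -0.250000
ω = Δθ/dt = -0.250000/1.0 = -0.2500
R = −Δy/(cos θ' − cos θ) = 7.0000
v = R·ω = 7.0000·-0.2500 = -1.7500

v = -1.7500, ω = -0.2500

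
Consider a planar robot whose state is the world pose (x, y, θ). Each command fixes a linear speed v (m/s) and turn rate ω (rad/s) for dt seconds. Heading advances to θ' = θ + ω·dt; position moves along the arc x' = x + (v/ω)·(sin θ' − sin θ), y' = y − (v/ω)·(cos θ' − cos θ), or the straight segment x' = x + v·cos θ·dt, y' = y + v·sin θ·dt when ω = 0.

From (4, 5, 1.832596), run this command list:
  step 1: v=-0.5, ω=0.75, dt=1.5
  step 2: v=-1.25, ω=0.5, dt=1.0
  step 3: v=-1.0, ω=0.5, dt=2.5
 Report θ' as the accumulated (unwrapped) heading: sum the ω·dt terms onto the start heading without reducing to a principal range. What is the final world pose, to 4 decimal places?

step 1: θ'=2.9576 (R=-0.6667) → pose (4.5220, 4.5171, 2.9576)
step 2: θ'=3.4576 (R=-2.5000) → pose (5.7563, 4.5987, 3.4576)
step 3: θ'=4.7076 (R=-2.0000) → pose (7.1347, 6.4901, 4.7076)

(7.1347, 6.4901, 4.7076)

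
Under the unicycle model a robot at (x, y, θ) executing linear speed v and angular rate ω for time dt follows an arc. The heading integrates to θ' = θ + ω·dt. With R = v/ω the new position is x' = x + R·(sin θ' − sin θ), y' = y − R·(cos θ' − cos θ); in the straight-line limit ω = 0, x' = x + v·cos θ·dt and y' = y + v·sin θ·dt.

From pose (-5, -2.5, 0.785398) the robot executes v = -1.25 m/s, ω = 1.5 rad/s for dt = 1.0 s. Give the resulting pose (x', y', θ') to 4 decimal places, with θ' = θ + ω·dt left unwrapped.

θ' = 0.7854 + 1.5·1.0 = 2.2854
R = v/ω = -1.25/1.5 = -0.8333
x' = -5 + -0.8333·(sin 2.2854 − sin 0.7854) = -5.0402
y' = -2.5 − -0.8333·(cos 2.2854 − cos 0.7854) = -3.6354

(-5.0402, -3.6354, 2.2854)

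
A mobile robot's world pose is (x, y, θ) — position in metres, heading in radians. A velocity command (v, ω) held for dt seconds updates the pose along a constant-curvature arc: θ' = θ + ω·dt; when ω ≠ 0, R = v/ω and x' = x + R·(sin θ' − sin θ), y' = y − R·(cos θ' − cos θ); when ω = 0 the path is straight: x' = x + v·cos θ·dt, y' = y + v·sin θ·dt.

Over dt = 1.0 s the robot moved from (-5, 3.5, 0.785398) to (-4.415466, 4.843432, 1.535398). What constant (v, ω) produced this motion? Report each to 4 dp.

v = 1.5000, ω = 0.7500

Δθ = 1.535398 − 0.785398 = 0.750000
ω = Δθ/dt = 0.750000/1.0 = 0.7500
R = −Δy/(cos θ' − cos θ) = 2.0000
v = R·ω = 2.0000·0.7500 = 1.5000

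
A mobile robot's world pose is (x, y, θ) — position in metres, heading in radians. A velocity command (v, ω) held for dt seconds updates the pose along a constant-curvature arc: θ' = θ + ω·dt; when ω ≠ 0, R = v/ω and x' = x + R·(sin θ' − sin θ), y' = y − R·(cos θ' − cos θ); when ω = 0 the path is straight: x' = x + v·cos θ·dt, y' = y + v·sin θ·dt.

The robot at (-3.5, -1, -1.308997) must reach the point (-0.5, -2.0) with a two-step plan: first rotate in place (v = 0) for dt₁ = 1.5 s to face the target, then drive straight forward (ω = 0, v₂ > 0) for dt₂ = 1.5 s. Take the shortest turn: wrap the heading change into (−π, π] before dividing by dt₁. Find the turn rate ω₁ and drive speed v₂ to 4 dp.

heading to target = atan2(-2−-1, -0.5−-3.5) = -0.3218
Δθ = wrap(-0.3218 − -1.3090) = 0.9872; ω₁ = Δθ/dt₁ = 0.6582
distance = √((-0.5−-3.5)² + (-2−-1)²) = 3.1623; v₂ = distance/dt₂ = 2.1082

ω₁ = 0.6582, v₂ = 2.1082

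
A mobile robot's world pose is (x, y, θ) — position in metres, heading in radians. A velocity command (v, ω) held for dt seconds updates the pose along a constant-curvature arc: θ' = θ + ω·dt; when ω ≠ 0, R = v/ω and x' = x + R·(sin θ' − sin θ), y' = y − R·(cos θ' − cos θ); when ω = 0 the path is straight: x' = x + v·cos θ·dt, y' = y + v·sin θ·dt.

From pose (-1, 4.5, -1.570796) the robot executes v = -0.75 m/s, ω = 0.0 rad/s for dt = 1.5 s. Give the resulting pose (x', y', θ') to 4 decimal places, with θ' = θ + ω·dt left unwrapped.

θ' = -1.5708 + 0.0·1.5 = -1.5708
ω = 0 → straight: x' = -1 + -0.75·cos(-1.5708)·1.5 = -1.0000
y' = 4.5 + -0.75·sin(-1.5708)·1.5 = 5.6250

(-1.0000, 5.6250, -1.5708)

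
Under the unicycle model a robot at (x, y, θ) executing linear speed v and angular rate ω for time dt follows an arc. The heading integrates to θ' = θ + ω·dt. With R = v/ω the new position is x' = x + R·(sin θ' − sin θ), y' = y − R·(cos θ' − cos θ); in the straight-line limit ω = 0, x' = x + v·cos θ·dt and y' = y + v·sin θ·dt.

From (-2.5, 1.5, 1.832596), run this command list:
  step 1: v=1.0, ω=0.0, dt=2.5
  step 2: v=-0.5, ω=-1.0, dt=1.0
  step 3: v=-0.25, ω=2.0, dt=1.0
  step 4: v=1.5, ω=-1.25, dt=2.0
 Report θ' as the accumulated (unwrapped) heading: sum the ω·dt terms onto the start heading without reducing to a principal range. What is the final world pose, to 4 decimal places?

(-3.2326, 5.5231, 0.3326)

step 1: θ'=1.8326 (straight) → pose (-3.1470, 3.9148, 1.8326)
step 2: θ'=0.8326 (R=0.5000) → pose (-3.2602, 3.4489, 0.8326)
step 3: θ'=2.8326 (R=-0.1250) → pose (-3.2057, 3.2457, 2.8326)
step 4: θ'=0.3326 (R=-1.2000) → pose (-3.2326, 5.5231, 0.3326)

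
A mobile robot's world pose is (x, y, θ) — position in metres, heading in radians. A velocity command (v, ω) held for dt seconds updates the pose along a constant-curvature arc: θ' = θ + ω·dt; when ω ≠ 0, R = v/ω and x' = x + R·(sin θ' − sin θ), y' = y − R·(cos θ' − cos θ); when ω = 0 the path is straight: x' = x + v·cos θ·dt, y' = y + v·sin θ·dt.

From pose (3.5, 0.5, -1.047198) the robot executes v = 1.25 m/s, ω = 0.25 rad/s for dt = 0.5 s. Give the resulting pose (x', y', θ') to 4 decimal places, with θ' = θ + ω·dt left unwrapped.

(3.8455, -0.0204, -0.9222)

θ' = -1.0472 + 0.25·0.5 = -0.9222
R = v/ω = 1.25/0.25 = 5.0000
x' = 3.5 + 5.0000·(sin -0.9222 − sin -1.0472) = 3.8455
y' = 0.5 − 5.0000·(cos -0.9222 − cos -1.0472) = -0.0204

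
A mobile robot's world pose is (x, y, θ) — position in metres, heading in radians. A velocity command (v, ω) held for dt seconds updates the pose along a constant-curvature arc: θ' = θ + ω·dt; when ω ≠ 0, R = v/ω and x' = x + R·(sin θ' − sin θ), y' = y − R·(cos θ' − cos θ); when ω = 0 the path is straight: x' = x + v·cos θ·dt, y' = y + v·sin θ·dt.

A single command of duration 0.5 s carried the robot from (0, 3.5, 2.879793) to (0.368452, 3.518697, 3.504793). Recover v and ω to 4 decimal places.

Δθ = 3.504793 − 2.879793 = 0.625000
ω = Δθ/dt = 0.625000/0.5 = 1.2500
R = Δx/(sin θ' − sin θ) = -0.6000
v = R·ω = -0.6000·1.2500 = -0.7500

v = -0.7500, ω = 1.2500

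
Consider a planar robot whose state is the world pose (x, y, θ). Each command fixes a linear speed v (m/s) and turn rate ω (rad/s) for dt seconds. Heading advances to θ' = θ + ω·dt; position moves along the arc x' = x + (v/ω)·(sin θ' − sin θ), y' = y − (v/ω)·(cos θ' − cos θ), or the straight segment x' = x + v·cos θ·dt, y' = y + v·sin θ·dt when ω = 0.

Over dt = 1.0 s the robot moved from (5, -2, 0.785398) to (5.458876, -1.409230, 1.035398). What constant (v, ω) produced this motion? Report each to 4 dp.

v = 0.7500, ω = 0.2500

Δθ = 1.035398 − 0.785398 = 0.250000
ω = Δθ/dt = 0.250000/1.0 = 0.2500
R = −Δy/(cos θ' − cos θ) = 3.0000
v = R·ω = 3.0000·0.2500 = 0.7500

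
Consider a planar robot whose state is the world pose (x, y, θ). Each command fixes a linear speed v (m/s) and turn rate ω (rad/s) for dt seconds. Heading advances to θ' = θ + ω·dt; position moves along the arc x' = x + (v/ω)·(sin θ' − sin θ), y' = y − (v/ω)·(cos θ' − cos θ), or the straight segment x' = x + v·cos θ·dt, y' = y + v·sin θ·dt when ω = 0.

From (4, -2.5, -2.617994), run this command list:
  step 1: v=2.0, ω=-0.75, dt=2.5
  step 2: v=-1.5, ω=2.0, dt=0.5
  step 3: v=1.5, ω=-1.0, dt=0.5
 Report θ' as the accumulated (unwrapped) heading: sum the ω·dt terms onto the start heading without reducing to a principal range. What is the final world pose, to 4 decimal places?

step 1: θ'=-4.4930 (R=-2.6667) → pose (0.0639, -0.7710, -4.4930)
step 2: θ'=-3.4930 (R=-0.7500) → pose (0.5378, -1.3119, -3.4930)
step 3: θ'=-3.9930 (R=-1.5000) → pose (-0.0742, -0.8920, -3.9930)

(-0.0742, -0.8920, -3.9930)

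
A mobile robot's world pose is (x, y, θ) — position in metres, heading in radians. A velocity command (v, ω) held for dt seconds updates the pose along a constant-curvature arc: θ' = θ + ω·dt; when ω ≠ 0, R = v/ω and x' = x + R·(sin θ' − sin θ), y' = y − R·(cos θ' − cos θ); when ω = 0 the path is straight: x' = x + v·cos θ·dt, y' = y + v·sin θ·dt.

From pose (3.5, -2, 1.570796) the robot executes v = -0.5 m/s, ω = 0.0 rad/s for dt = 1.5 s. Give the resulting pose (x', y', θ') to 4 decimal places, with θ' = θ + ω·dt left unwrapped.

(3.5000, -2.7500, 1.5708)

θ' = 1.5708 + 0.0·1.5 = 1.5708
ω = 0 → straight: x' = 3.5 + -0.5·cos(1.5708)·1.5 = 3.5000
y' = -2 + -0.5·sin(1.5708)·1.5 = -2.7500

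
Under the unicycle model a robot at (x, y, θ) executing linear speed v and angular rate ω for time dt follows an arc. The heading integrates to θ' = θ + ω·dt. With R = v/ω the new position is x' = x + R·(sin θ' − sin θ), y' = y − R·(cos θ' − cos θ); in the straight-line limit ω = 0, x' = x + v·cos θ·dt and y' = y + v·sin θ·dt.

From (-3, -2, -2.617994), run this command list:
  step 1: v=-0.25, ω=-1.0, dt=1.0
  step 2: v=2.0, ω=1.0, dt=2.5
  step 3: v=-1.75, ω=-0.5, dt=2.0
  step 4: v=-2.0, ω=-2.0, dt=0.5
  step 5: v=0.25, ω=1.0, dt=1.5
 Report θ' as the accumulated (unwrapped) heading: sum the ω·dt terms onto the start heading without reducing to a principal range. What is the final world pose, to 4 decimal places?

step 1: θ'=-3.6180 (R=0.2500) → pose (-2.7604, -1.9943, -3.6180)
step 2: θ'=-1.1180 (R=2.0000) → pose (-5.4760, -4.6466, -1.1180)
step 3: θ'=-2.1180 (R=3.5000) → pose (-5.3176, -1.2944, -2.1180)
step 4: θ'=-3.1180 (R=1.0000) → pose (-4.4872, -0.8150, -3.1180)
step 5: θ'=-1.6180 (R=0.2500) → pose (-4.7311, -1.0531, -1.6180)

(-4.7311, -1.0531, -1.6180)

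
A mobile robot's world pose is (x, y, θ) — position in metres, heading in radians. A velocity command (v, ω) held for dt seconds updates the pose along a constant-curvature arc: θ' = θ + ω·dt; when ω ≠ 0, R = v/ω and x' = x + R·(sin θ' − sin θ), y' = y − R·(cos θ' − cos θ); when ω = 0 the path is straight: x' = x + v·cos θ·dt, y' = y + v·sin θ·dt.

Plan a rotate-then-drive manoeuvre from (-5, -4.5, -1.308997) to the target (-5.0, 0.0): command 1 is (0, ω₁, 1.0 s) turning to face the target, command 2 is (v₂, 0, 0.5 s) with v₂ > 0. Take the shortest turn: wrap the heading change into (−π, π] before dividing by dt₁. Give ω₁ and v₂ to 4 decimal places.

heading to target = atan2(0−-4.5, -5−-5) = 1.5708
Δθ = wrap(1.5708 − -1.3090) = 2.8798; ω₁ = Δθ/dt₁ = 2.8798
distance = √((-5−-5)² + (0−-4.5)²) = 4.5000; v₂ = distance/dt₂ = 9.0000

ω₁ = 2.8798, v₂ = 9.0000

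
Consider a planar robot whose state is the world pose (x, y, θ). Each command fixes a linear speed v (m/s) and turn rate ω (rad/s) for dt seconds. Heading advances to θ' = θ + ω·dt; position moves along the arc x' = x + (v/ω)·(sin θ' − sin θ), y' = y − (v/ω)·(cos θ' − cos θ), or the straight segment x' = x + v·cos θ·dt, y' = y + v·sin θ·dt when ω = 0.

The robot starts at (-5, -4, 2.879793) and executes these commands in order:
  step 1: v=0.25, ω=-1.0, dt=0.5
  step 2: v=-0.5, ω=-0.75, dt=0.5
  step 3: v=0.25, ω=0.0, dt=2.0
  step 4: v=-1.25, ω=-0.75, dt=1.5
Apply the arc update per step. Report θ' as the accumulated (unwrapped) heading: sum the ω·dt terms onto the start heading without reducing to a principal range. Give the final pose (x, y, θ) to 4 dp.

(-5.4012, -5.4509, 0.8798)

step 1: θ'=2.3798 (R=-0.2500) → pose (-5.1079, -3.9394, 2.3798)
step 2: θ'=2.0048 (R=0.6667) → pose (-4.9631, -4.1415, 2.0048)
step 3: θ'=2.0048 (straight) → pose (-5.1734, -3.6878, 2.0048)
step 4: θ'=0.8798 (R=1.6667) → pose (-5.4012, -5.4509, 0.8798)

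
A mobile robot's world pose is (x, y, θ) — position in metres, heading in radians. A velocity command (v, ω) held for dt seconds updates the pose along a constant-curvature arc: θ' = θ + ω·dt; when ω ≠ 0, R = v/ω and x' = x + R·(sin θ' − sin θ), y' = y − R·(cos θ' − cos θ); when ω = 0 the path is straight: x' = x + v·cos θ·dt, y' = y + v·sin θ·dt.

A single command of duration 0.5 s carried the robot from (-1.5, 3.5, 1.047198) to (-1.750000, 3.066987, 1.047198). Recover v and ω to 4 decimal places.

Δθ = 1.047198 − 1.047198 = 0.000000
ω = Δθ/dt = 0.000000/0.5 = 0.0000
ω = 0 → v = (Δx·cos θ + Δy·sin θ)/dt = -1.0000

v = -1.0000, ω = 0.0000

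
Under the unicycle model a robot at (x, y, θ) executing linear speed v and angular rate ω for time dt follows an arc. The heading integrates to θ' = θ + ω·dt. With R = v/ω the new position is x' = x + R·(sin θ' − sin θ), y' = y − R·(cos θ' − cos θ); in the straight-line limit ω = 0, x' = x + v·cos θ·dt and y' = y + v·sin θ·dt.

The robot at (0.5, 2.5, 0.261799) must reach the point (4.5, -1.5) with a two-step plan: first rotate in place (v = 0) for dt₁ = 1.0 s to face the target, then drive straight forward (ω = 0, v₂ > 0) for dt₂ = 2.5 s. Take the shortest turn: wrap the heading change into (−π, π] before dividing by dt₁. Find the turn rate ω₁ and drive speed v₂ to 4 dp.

heading to target = atan2(-1.5−2.5, 4.5−0.5) = -0.7854
Δθ = wrap(-0.7854 − 0.2618) = -1.0472; ω₁ = Δθ/dt₁ = -1.0472
distance = √((4.5−0.5)² + (-1.5−2.5)²) = 5.6569; v₂ = distance/dt₂ = 2.2627

ω₁ = -1.0472, v₂ = 2.2627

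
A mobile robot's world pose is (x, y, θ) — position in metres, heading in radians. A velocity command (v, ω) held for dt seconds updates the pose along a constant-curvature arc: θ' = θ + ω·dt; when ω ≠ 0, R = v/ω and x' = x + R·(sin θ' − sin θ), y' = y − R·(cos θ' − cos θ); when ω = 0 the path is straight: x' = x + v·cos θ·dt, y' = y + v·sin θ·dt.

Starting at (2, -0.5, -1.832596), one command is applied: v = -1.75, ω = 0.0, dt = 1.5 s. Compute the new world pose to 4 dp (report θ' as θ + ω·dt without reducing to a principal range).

θ' = -1.8326 + 0.0·1.5 = -1.8326
ω = 0 → straight: x' = 2 + -1.75·cos(-1.8326)·1.5 = 2.6794
y' = -0.5 + -1.75·sin(-1.8326)·1.5 = 2.0356

(2.6794, 2.0356, -1.8326)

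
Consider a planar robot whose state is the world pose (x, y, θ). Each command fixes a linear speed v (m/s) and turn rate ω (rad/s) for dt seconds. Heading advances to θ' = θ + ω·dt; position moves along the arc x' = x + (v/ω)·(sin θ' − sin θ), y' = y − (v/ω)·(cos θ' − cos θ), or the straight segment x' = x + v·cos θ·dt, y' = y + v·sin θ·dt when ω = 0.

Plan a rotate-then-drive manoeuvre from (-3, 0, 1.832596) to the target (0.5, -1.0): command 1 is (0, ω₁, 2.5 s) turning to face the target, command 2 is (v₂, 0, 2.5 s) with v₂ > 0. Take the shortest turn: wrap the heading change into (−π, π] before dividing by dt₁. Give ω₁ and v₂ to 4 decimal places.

heading to target = atan2(-1−0, 0.5−-3) = -0.2783
Δθ = wrap(-0.2783 − 1.8326) = -2.1109; ω₁ = Δθ/dt₁ = -0.8444
distance = √((0.5−-3)² + (-1−0)²) = 3.6401; v₂ = distance/dt₂ = 1.4560

ω₁ = -0.8444, v₂ = 1.4560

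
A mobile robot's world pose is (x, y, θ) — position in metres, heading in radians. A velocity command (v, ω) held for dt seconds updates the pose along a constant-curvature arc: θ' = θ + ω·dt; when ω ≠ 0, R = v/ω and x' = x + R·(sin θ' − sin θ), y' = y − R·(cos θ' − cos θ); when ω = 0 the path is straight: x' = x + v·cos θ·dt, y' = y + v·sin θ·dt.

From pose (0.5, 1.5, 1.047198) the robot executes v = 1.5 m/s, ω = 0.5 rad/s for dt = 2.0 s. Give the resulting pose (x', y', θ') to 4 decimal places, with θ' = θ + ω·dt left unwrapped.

(0.5679, 4.3758, 2.0472)

θ' = 1.0472 + 0.5·2.0 = 2.0472
R = v/ω = 1.5/0.5 = 3.0000
x' = 0.5 + 3.0000·(sin 2.0472 − sin 1.0472) = 0.5679
y' = 1.5 − 3.0000·(cos 2.0472 − cos 1.0472) = 4.3758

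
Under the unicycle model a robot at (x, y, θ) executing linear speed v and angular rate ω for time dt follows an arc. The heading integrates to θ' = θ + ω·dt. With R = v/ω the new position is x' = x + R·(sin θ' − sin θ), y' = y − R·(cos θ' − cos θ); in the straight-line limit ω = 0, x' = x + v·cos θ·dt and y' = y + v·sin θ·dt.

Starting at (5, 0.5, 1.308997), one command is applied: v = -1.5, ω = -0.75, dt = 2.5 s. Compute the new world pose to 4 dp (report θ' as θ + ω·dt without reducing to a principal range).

(1.9956, -0.6705, -0.5660)

θ' = 1.3090 + -0.75·2.5 = -0.5660
R = v/ω = -1.5/-0.75 = 2.0000
x' = 5 + 2.0000·(sin -0.5660 − sin 1.3090) = 1.9956
y' = 0.5 − 2.0000·(cos -0.5660 − cos 1.3090) = -0.6705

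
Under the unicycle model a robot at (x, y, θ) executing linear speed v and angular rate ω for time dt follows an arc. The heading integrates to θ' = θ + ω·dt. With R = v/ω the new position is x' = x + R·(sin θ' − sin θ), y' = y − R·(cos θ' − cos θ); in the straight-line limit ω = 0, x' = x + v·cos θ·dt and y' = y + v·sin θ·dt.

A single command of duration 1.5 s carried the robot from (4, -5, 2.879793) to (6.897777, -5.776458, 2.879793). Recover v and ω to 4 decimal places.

v = -2.0000, ω = 0.0000

Δθ = 2.879793 − 2.879793 = 0.000000
ω = Δθ/dt = 0.000000/1.5 = 0.0000
ω = 0 → v = (Δx·cos θ + Δy·sin θ)/dt = -2.0000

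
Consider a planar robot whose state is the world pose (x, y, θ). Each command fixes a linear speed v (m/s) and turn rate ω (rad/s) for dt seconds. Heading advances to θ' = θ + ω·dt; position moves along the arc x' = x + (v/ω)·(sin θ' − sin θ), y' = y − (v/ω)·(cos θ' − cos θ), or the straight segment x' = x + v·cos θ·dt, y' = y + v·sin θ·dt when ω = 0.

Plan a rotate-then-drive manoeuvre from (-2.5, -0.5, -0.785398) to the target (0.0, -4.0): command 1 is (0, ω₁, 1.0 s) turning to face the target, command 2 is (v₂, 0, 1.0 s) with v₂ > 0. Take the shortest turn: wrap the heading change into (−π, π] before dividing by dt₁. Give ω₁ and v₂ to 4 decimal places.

ω₁ = -0.1651, v₂ = 4.3012

heading to target = atan2(-4−-0.5, 0−-2.5) = -0.9505
Δθ = wrap(-0.9505 − -0.7854) = -0.1651; ω₁ = Δθ/dt₁ = -0.1651
distance = √((0−-2.5)² + (-4−-0.5)²) = 4.3012; v₂ = distance/dt₂ = 4.3012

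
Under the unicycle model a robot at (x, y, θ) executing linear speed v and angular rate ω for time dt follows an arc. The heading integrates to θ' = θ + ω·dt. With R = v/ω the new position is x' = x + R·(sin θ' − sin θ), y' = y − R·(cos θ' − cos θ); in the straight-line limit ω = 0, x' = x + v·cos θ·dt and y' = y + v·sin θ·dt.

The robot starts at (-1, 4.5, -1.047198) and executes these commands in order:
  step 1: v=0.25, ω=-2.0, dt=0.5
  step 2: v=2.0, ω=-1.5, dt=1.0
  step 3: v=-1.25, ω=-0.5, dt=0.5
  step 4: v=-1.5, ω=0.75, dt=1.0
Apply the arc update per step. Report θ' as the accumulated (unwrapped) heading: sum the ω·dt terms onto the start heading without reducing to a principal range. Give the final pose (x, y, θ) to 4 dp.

(-0.7627, 3.0453, -3.0472)

step 1: θ'=-2.0472 (R=-0.1250) → pose (-0.9972, 4.3802, -2.0472)
step 2: θ'=-3.5472 (R=-1.3333) → pose (-2.7081, 3.7665, -3.5472)
step 3: θ'=-3.7972 (R=2.5000) → pose (-2.1705, 3.4510, -3.7972)
step 4: θ'=-3.0472 (R=-2.0000) → pose (-0.7627, 3.0453, -3.0472)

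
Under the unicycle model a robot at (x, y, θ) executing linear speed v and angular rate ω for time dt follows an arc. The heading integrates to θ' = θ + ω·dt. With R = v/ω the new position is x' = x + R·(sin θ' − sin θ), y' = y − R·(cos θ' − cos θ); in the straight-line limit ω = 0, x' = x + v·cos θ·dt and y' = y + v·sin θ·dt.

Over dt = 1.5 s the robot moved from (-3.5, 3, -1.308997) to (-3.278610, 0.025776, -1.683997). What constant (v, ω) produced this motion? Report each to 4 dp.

v = 2.0000, ω = -0.2500

Δθ = -1.683997 − -1.308997 = -0.375000
ω = Δθ/dt = -0.375000/1.5 = -0.2500
R = −Δy/(cos θ' − cos θ) = -8.0000
v = R·ω = -8.0000·-0.2500 = 2.0000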